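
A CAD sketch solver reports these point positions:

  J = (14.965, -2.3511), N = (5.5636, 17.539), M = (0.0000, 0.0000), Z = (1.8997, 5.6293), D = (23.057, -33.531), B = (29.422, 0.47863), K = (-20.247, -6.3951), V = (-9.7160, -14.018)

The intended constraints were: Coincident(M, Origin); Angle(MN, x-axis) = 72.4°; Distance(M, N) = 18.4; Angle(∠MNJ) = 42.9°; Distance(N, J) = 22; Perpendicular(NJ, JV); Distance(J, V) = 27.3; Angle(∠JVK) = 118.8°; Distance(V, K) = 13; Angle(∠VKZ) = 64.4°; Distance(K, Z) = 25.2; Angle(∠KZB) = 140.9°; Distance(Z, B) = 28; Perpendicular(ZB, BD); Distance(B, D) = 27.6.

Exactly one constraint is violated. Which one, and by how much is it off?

Distance(B, D) = 27.6 — off by 7.00.

M = (0.00, 0.00) ✓; MN at 72.40° ✓; |MN| = 18.40 ✓; ∠MNJ = 42.90° ✓; |NJ| = 22.00 ✓; ∠(NJ, JV) = 90.00° ✓; |JV| = 27.30 ✓; ∠JVK = 118.8° ✓; |VK| = 13.00 ✓; ∠VKZ = 64.40° ✓; |KZ| = 25.20 ✓; ∠KZB = 140.9° ✓; |ZB| = 28.00 ✓; ∠(ZB, BD) = 90.00° ✓; |BD| = 34.60 ✗.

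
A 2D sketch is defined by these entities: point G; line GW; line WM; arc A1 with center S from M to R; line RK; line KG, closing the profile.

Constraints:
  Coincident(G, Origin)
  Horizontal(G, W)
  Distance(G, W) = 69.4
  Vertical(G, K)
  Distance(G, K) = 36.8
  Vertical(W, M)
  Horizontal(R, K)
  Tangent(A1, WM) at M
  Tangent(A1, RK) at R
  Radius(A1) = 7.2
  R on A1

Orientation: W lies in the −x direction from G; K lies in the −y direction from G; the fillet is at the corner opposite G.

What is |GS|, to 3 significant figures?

68.9

G is at the origin; GW is horizontal with |GW| = 69.4 and W on the −x side, so W = (-69.4, 0.00). GK is vertical with |GK| = 36.8 and K on the −y side, so K = (0.00, -36.8). The virtual corner opposite G is at (-69.4, -36.8). Since A1 is tangent to WM there, SM ⟂ WM and the tangent condition forces SR to be normal to RK, with radius 7.2, so the center S sits 7.2 in from both sides at S = (-62.2, -29.6). Then |GS| = |S − G| = 68.9.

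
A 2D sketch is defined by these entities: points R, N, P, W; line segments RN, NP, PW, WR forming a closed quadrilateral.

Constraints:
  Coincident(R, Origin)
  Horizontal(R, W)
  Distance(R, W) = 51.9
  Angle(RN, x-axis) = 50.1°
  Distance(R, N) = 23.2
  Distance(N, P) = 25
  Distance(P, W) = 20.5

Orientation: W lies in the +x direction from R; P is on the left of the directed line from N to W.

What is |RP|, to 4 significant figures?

43.17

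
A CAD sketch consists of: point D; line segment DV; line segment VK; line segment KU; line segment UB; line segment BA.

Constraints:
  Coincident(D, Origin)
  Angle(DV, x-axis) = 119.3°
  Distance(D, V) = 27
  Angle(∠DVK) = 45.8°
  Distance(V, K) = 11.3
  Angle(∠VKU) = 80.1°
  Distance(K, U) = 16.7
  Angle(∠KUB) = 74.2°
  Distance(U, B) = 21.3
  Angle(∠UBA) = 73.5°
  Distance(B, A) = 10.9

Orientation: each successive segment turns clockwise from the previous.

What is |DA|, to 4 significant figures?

30.07

∠KUB = 74.2° gives UB at 139.4° from the x-axis; with |UB| = 21.3, B = (-25.47, 19.34). ∠UBA = 73.5° gives BA at 32.90° from the x-axis; with |BA| = 10.9, A = (-16.32, 25.26). Then |DA| = |A − D| = 30.07.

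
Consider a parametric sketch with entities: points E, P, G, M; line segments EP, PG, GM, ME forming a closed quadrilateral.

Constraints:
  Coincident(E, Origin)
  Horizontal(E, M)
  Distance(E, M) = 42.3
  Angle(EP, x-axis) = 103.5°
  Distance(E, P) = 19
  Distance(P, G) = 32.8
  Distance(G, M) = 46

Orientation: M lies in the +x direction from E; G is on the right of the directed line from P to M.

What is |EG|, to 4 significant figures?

14.26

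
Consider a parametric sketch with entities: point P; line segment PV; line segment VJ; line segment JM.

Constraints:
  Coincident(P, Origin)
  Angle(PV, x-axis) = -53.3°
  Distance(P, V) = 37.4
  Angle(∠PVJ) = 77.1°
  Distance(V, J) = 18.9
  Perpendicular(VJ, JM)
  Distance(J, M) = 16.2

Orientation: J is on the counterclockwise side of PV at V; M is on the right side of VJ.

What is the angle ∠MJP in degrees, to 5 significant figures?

163.86°

P is at the origin; PV runs at -53.3° with length 37.4, so V = 37.4·(cos -53.3°, sin -53.3°) = (22.351, -29.986). ∠PVJ = 77.1°, so VJ runs at -53.3° + (180° − 77.1°) = 49.600° from the x-axis; with |VJ| = 18.9, J = V + 18.9·(cos 49.600°, sin 49.600°) = (34.601, -15.593). The perpendicularity gives JM at right angles to VJ; with |JM| = 16.2 on the right of VJ, M = J + 16.2·(0.76154, -0.64812) = (46.938, -26.093). Then cos ∠MJP = JM·JP / (|JM||JP|), giving 163.86°.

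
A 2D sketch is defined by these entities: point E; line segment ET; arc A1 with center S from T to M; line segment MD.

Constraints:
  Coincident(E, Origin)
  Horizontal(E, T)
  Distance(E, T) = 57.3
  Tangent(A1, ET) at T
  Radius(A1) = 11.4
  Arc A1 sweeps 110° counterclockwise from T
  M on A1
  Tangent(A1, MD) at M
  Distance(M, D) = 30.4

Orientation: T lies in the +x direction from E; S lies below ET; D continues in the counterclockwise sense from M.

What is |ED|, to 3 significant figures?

71.9

E is at the origin; E and T share the same y with |ET| = 57.3 and T on the +x side, so T = (57.3, 0.00). A1 meets ET tangentially, so ST is at right angles to ET, so S = T + (0, -11.4) = (57.3, -11.4). On A1, T sits at bearing 90° from S; a 110° counterclockwise sweep puts M at bearing 200°, so M = S + 11.4·(cos 200°, sin 200°) = (46.6, -15.3). The tangent condition forces SM to be normal to MD, so MD runs along (−sin 200°, cos 200°); with |MD| = 30.4, D = (57.0, -43.9). Then |ED| = |D − E| = 71.9.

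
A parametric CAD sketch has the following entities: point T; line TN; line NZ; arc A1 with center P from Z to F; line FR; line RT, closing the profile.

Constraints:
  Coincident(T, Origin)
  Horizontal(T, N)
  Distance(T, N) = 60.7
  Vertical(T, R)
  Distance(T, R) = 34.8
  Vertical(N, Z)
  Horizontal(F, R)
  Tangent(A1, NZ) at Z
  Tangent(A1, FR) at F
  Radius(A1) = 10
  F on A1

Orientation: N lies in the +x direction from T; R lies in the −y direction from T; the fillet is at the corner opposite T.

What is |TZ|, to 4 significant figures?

65.57

T is at the origin; TN is horizontal with |TN| = 60.7 and N on the +x side, so N = (60.70, 0.000). TR is vertical with |TR| = 34.8 and R on the −y side, so R = (0.000, -34.80). The virtual corner opposite T is at (60.70, -34.80). Tangency of A1 to NZ means the radius PZ is perpendicular to NZ and the tangent condition forces PF to be normal to FR, with radius 10.0, so the center P sits 10.0 in from both sides at P = (50.70, -24.80). That places the tangent points at Z = (60.70, -24.80) on NZ and F = (50.70, -34.80) on FR. Then |TZ| = |Z − T| = 65.57.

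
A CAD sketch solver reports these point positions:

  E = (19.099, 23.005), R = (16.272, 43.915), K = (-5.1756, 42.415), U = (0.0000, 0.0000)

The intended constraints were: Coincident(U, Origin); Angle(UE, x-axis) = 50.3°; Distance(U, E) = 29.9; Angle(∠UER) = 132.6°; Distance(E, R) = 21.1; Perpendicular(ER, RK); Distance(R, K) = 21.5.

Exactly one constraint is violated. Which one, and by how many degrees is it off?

Perpendicular(ER, RK) — off by 3.70°.

U = (0.00, 0.00) ✓; UE at 50.30° ✓; |UE| = 29.90 ✓; ∠UER = 132.6° ✓; |ER| = 21.10 ✓; ∠(ER, RK) = 86.30° ✗; |RK| = 21.50 ✓.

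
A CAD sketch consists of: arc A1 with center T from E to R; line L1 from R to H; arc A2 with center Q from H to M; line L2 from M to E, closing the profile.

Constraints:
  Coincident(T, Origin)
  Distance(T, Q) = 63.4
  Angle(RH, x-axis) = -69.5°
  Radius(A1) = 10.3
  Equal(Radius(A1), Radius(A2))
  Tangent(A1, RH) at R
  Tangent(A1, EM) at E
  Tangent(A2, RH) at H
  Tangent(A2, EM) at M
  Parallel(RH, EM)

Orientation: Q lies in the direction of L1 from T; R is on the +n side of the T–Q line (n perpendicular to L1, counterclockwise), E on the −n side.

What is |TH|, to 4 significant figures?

64.23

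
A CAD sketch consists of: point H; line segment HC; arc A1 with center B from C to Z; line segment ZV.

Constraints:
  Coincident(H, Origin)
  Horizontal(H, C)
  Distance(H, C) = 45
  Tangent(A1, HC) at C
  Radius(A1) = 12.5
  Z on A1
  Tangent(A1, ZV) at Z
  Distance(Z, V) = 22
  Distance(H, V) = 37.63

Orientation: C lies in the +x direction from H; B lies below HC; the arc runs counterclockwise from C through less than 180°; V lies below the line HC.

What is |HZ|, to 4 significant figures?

34.33

Checks: |BZ| = 12.50 ✓; ∠(BZ, ZV) = 90.00° ✓; |ZV| = 22.00 ✓; |HV| = 37.63 ✓.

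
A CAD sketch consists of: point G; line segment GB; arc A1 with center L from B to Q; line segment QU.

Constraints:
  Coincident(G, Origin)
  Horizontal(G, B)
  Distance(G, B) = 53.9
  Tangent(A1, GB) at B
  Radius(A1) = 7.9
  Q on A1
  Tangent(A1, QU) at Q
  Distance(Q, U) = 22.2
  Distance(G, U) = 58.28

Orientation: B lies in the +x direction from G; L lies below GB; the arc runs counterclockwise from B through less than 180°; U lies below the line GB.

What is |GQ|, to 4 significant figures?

46.97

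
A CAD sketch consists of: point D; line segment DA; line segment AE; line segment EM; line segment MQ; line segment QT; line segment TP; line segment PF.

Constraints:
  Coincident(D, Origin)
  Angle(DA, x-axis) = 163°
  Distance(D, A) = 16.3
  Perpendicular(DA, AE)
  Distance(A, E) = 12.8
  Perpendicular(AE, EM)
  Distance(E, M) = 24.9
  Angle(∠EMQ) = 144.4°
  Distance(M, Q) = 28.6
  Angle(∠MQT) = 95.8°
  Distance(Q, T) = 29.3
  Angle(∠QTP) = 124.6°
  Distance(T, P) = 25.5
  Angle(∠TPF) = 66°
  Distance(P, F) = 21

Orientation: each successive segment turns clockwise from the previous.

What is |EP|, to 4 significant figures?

44.96

D is at the origin; DA runs at 163.0° with length 16.3, so A = (-15.59, 4.766). DA is perpendicular to AE, so AE runs at 73.00°; with |AE| = 12.8, E = (-11.85, 17.01). AE ⟂ EM, so EM runs at -17.00°; with |EM| = 24.9, M = (11.97, 9.726). ∠EMQ = 144.4° gives MQ at -52.60° from the x-axis; with |MQ| = 28.6, Q = (29.34, -12.99). ∠MQT = 95.8° gives QT at -136.8° from the x-axis; with |QT| = 29.3, T = (7.979, -33.05). ∠QTP = 124.6° gives TP at 167.8° from the x-axis; with |TP| = 25.5, P = (-16.95, -27.66). Then |EP| = |P − E| = 44.96.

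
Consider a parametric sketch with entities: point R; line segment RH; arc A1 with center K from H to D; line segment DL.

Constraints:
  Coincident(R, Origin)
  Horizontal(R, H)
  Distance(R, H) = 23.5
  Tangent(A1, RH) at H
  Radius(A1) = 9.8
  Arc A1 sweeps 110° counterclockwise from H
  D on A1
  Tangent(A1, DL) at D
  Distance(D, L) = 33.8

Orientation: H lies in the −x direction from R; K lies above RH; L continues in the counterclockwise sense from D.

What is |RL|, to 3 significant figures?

51.8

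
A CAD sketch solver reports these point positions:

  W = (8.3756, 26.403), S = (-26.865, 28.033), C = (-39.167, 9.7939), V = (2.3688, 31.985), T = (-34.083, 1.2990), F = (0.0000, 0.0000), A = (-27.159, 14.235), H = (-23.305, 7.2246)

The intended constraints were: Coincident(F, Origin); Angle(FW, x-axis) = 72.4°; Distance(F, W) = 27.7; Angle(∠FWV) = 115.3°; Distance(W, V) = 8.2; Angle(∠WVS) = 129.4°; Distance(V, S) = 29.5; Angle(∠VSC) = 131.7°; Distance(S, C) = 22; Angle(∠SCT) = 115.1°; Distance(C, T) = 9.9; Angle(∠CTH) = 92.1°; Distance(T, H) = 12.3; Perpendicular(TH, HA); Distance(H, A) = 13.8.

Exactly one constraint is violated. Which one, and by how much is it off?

Distance(H, A) = 13.8 — off by 5.80.

F = (0.00, 0.00) ✓; FW at 72.40° ✓; |FW| = 27.70 ✓; ∠FWV = 115.3° ✓; |WV| = 8.200 ✓; ∠WVS = 129.4° ✓; |VS| = 29.50 ✓; ∠VSC = 131.7° ✓; |SC| = 22.00 ✓; ∠SCT = 115.1° ✓; |CT| = 9.900 ✓; ∠CTH = 92.10° ✓; |TH| = 12.30 ✓; ∠(TH, HA) = 90.00° ✓; |HA| = 8.000 ✗.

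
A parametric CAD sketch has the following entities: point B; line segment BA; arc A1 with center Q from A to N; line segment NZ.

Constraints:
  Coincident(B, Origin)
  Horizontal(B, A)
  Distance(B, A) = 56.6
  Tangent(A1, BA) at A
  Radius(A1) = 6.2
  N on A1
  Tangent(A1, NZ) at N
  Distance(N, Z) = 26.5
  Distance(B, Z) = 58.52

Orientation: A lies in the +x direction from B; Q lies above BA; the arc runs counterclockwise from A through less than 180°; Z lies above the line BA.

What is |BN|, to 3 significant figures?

62.7

Checks: |QN| = 6.200 ✓; ∠(QN, NZ) = 90.00° ✓; |NZ| = 26.50 ✓; |BZ| = 58.52 ✓.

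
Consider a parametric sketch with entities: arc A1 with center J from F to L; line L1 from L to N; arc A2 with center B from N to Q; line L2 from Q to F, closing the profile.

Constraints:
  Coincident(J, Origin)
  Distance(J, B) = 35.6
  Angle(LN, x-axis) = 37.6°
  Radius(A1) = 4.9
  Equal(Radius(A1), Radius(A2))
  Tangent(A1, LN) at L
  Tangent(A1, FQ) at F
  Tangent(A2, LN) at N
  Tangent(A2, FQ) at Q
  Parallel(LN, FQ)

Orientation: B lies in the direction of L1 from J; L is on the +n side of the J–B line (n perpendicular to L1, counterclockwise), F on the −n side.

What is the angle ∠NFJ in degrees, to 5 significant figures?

74.609°

The slot axis is L1's direction at 37.6°, so u = (cos 37.6°, sin 37.6°) = (0.79229, 0.61015) and n = (−sin 37.6°, cos 37.6°) = (-0.61015, 0.79229). J is at the origin and B lies 35.6 along u from J, so B = 35.6·u = (28.206, 21.721). Tangency of A1 to both parallel lines with radius 4.9 puts L and F at J ± 4.9·n: L = (-2.9897, 3.8822), F = (2.9897, -3.8822). Equal radii place N and Q the same way about B: N = B + 4.9·n = (25.216, 25.603), Q = B − 4.9·n = (31.195, 17.839). Then cos ∠NFJ = FN·FJ / (|FN||FJ|), giving 74.609°.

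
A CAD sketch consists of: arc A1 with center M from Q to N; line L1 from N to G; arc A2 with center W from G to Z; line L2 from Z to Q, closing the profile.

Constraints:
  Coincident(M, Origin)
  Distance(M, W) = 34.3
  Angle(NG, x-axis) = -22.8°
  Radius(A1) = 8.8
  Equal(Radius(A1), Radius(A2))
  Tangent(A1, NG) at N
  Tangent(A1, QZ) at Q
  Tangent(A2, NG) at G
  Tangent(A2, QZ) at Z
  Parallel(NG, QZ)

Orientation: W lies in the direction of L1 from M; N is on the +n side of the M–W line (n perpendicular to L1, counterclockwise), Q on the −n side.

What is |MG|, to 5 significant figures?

35.411

The slot axis is L1's direction at -22.8°, so u = (cos -22.8°, sin -22.8°) = (0.92186, -0.38752) and n = (−sin -22.8°, cos -22.8°) = (0.38752, 0.92186). M is at the origin and W lies 34.3 along u from M, so W = 34.3·u = (31.620, -13.292). Tangency of A1 to both parallel lines with radius 8.8 puts N and Q at M ± 8.8·n: N = (3.4101, 8.1124), Q = (-3.4101, -8.1124). Equal radii place G and Z the same way about W: G = W + 8.8·n = (35.030, -5.1794), Z = W − 8.8·n = (28.210, -21.404). Then |MG| = |G − M| = 35.411.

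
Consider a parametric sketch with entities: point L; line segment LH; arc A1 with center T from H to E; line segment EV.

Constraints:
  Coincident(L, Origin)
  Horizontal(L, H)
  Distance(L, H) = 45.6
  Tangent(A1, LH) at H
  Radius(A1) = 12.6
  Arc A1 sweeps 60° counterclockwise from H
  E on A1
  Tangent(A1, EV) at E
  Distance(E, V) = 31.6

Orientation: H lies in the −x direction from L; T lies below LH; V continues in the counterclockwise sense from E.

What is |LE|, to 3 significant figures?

56.9

L is at the origin; L and H share the same y with |LH| = 45.6 and H on the −x side, so H = (-45.6, 0.00). The tangent condition forces TH to be normal to LH, so T = H + (0, -12.6) = (-45.6, -12.6). On A1, H sits at bearing 90° from T; a 60° counterclockwise sweep puts E at bearing 150°, so E = T + 12.6·(cos 150°, sin 150°) = (-56.5, -6.30). Then |LE| = |E − L| = 56.9.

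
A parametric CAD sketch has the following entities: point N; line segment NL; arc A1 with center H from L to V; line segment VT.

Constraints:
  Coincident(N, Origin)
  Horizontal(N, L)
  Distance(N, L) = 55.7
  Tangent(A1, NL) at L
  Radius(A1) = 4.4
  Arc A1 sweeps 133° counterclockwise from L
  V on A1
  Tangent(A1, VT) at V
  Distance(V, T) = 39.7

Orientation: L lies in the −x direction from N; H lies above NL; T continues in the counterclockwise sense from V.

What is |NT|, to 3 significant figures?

87.5

On A1, L sits at bearing -90° from H; a 133° counterclockwise sweep puts V at bearing 43°, so V = H + 4.4·(cos 43°, sin 43°) = (-52.5, 7.40). Tangency of A1 to VT means the radius HV is perpendicular to VT, so VT runs along (−sin 43°, cos 43°); with |VT| = 39.7, T = (-79.6, 36.4). Then |NT| = |T − N| = 87.5.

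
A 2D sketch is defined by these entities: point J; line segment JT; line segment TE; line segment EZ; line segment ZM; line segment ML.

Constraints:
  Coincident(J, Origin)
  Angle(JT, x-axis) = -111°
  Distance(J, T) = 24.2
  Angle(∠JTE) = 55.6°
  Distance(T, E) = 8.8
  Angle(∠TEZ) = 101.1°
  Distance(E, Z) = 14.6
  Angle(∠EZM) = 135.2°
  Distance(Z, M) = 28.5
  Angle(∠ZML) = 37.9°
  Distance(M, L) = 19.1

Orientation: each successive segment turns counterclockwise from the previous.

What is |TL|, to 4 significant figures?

19.80

J is at the origin; JT runs at -111.0° with length 24.2, so T = (-8.673, -22.59). ∠JTE = 55.6° gives TE at 13.40° from the x-axis; with |TE| = 8.8, E = (-0.1121, -20.55). ∠TEZ = 101.1° gives EZ at 92.30° from the x-axis; with |EZ| = 14.6, Z = (-0.6980, -5.965). ∠EZM = 135.2° gives ZM at 137.1° from the x-axis; with |ZM| = 28.5, M = (-21.58, 13.44). ∠ZML = 37.9° gives ML at -80.80° from the x-axis; with |ML| = 19.1, L = (-18.52, -5.419). Then |TL| = |L − T| = 19.80.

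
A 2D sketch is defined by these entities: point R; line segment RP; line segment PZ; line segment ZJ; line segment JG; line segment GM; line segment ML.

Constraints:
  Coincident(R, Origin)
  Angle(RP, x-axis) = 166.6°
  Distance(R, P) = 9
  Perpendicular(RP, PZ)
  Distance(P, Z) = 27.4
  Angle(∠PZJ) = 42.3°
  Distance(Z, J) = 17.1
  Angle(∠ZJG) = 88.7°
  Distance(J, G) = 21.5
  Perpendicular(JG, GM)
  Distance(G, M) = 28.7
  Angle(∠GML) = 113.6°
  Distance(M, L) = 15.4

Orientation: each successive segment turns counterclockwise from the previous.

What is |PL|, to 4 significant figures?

39.98

R is at the origin; RP runs at 166.6° with length 9.0, so P = (-8.755, 2.086). The perpendicularity gives PZ at right angles to RP, so PZ runs at -103.4°; with |PZ| = 27.4, Z = (-15.10, -24.57). ∠PZJ = 42.3° gives ZJ at 34.30° from the x-axis; with |ZJ| = 17.1, J = (-0.9786, -14.93). ∠ZJG = 88.7° gives JG at 125.6° from the x-axis; with |JG| = 21.5, G = (-13.49, 2.550). The perpendicularity gives GM at right angles to JG, so GM runs at -144.4°; with |GM| = 28.7, M = (-36.83, -14.16). ∠GML = 113.6° gives ML at -78.00° from the x-axis; with |ML| = 15.4, L = (-33.63, -29.22). Then |PL| = |L − P| = 39.98.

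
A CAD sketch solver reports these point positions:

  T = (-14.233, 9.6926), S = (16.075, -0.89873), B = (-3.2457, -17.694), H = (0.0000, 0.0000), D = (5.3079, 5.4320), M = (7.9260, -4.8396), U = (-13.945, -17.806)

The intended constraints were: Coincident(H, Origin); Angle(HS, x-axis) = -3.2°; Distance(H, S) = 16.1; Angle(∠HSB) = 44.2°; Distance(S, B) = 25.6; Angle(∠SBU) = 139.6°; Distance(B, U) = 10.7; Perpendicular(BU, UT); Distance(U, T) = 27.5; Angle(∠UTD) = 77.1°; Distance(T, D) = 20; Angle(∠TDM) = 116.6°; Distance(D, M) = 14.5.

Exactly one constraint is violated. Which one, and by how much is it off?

Distance(D, M) = 14.5 — off by 3.90.

H = (0.00, 0.00) ✓; HS at -3.200° ✓; |HS| = 16.10 ✓; ∠HSB = 44.20° ✓; |SB| = 25.60 ✓; ∠SBU = 139.6° ✓; |BU| = 10.70 ✓; ∠(BU, UT) = 90.00° ✓; |UT| = 27.50 ✓; ∠UTD = 77.10° ✓; |TD| = 20.00 ✓; ∠TDM = 116.6° ✓; |DM| = 10.60 ✗.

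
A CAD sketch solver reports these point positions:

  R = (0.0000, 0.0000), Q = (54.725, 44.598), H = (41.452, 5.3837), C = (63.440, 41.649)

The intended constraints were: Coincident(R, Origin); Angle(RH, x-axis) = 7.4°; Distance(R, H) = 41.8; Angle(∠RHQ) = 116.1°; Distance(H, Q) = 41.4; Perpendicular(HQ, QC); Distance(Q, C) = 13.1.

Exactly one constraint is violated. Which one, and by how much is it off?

Distance(Q, C) = 13.1 — off by 3.90.

R = (0.00, 0.00) ✓; RH at 7.400° ✓; |RH| = 41.80 ✓; ∠RHQ = 116.1° ✓; |HQ| = 41.40 ✓; ∠(HQ, QC) = 90.00° ✓; |QC| = 9.200 ✗.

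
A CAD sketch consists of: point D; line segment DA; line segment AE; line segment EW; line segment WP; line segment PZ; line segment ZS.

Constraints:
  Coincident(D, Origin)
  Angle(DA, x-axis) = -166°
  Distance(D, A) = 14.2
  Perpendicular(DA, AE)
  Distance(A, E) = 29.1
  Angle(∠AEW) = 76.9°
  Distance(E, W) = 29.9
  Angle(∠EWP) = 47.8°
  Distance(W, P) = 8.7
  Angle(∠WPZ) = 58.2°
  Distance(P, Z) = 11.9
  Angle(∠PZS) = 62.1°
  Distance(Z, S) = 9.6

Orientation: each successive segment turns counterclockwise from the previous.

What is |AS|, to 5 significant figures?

39.230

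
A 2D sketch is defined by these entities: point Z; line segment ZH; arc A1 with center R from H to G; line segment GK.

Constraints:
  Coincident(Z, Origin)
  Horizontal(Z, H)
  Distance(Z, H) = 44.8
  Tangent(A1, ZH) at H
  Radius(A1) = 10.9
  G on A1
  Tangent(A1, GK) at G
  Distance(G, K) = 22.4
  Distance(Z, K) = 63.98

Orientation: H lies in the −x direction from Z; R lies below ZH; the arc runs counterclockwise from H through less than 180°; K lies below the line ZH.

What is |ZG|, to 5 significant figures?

56.874

Z is at the origin; ZH is horizontal with |ZH| = 44.8 and H on the −x side, so H = (-44.800, 0.0000). The tangent condition forces RH to be normal to ZH, so R = H + (0, -10.9) = (-44.800, -10.900). Since RG ⟂ GK (tangency), |RK| = √(10.9² + 22.4²) = 24.911 regardless of where G sits on A1. So K lies on both circle(Z, 63.98) and circle(R, 24.911); the below-ZH intersection is K = (-54.223, -33.960). G is the foot of the tangent from K: G = (-55.677, -11.608).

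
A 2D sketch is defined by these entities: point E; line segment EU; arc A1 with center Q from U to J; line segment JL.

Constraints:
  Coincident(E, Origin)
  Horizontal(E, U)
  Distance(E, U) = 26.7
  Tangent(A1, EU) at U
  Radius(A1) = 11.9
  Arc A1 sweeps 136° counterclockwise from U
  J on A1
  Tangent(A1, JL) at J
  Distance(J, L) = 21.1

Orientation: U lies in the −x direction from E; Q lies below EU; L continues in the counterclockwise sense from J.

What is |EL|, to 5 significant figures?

40.309

E is at the origin; EU is horizontal with |EU| = 26.7 and U on the −x side, so U = (-26.700, 0.0000). A1 meets EU tangentially, so QU is at right angles to EU, so Q = U + (0, -11.9) = (-26.700, -11.900). On A1, U sits at bearing 90° from Q; a 136° counterclockwise sweep puts J at bearing 226°, so J = Q + 11.9·(cos 226°, sin 226°) = (-34.966, -20.460). Since A1 is tangent to JL there, QJ ⟂ JL, so JL runs along (−sin 226°, cos 226°); with |JL| = 21.1, L = (-19.788, -35.117). Then |EL| = |L − E| = 40.309.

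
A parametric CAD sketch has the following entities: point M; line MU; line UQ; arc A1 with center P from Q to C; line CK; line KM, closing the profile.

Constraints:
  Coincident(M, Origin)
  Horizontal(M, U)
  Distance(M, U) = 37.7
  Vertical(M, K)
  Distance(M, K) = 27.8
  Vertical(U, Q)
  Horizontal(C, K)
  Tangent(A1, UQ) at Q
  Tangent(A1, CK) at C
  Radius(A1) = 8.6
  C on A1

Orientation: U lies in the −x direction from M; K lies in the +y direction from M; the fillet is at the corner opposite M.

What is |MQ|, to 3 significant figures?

42.3

M is at the origin; MU is horizontal with |MU| = 37.7 and U on the −x side, so U = (-37.7, 0.00). MK is vertical with |MK| = 27.8 and K on the +y side, so K = (0.00, 27.8). The virtual corner opposite M is at (-37.7, 27.8). Since A1 is tangent to UQ there, PQ ⟂ UQ and tangency of A1 to CK means the radius PC is perpendicular to CK, with radius 8.6, so the center P sits 8.6 in from both sides at P = (-29.1, 19.2). That places the tangent points at Q = (-37.7, 19.2) on UQ and C = (-29.1, 27.8) on CK. Then |MQ| = |Q − M| = 42.3.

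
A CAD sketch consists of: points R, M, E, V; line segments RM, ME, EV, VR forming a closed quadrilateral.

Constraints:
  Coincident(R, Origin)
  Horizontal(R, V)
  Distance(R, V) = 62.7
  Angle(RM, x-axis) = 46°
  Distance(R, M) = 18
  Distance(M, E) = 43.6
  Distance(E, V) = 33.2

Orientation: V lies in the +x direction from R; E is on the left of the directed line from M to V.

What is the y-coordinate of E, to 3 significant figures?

31.4

Checks: |ME| = 43.60 ✓; |EV| = 33.20 ✓.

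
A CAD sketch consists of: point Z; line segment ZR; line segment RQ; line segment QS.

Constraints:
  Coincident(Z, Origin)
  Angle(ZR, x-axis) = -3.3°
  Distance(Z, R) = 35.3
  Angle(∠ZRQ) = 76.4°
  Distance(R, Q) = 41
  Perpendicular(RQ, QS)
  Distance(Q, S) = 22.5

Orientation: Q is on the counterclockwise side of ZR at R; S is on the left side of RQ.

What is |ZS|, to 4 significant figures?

34.77

Z is at the origin; ZR runs at -3.3° with length 35.3, so R = 35.3·(cos -3.3°, sin -3.3°) = (35.24, -2.032). ∠ZRQ = 76.4°, so RQ runs at -3.3° + (180° − 76.4°) = 100.3° from the x-axis; with |RQ| = 41.0, Q = R + 41.0·(cos 100.3°, sin 100.3°) = (27.91, 38.31). RQ ⟂ QS; with |QS| = 22.5 on the left of RQ, S = Q + 22.5·(-0.9839, -0.1788) = (5.773, 34.28). Then |ZS| = |S − Z| = 34.77.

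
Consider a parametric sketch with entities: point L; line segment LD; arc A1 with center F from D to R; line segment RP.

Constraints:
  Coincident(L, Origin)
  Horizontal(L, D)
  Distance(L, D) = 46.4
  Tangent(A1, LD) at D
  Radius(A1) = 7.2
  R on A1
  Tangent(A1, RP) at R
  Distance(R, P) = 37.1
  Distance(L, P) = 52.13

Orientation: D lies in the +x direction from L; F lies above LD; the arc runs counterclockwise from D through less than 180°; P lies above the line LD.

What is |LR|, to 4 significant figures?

53.52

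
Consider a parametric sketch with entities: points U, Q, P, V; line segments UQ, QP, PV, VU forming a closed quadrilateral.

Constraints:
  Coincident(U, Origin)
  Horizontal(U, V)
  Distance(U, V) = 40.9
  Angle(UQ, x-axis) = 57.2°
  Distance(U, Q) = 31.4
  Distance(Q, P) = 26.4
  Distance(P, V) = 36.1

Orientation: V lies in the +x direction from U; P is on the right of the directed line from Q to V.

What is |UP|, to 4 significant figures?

5.723

Checks: |QP| = 26.40 ✓; |PV| = 36.10 ✓.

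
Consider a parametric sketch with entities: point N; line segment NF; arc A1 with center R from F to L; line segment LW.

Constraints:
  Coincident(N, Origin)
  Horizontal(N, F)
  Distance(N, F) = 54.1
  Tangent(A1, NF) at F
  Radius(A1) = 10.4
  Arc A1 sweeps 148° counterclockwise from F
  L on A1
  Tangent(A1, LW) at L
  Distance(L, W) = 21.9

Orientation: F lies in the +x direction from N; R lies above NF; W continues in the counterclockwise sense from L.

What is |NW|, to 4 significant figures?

51.33

N is at the origin; NF is horizontal with |NF| = 54.1 and F on the +x side, so F = (54.10, 0.000). The tangent condition forces RF to be normal to NF, so R = F + (0, 10.4) = (54.10, 10.40). On A1, F sits at bearing -90° from R; a 148° counterclockwise sweep puts L at bearing 58°, so L = R + 10.4·(cos 58°, sin 58°) = (59.61, 19.22). A1 meets LW tangentially, so RL is at right angles to LW, so LW runs along (−sin 58°, cos 58°); with |LW| = 21.9, W = (41.04, 30.82). Then |NW| = |W − N| = 51.33.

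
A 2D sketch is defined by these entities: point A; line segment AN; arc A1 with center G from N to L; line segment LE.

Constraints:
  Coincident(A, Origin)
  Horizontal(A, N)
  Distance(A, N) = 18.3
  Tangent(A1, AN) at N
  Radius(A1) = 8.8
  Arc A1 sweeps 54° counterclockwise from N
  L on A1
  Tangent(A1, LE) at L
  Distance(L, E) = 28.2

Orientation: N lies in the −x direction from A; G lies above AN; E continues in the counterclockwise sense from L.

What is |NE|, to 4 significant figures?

35.51

On A1, N sits at bearing -90° from G; a 54° counterclockwise sweep puts L at bearing -36°, so L = G + 8.8·(cos -36°, sin -36°) = (-11.18, 3.627). The tangent condition forces GL to be normal to LE, so LE runs along (−sin -36°, cos -36°); with |LE| = 28.2, E = (5.395, 26.44). Then |NE| = |E − N| = 35.51.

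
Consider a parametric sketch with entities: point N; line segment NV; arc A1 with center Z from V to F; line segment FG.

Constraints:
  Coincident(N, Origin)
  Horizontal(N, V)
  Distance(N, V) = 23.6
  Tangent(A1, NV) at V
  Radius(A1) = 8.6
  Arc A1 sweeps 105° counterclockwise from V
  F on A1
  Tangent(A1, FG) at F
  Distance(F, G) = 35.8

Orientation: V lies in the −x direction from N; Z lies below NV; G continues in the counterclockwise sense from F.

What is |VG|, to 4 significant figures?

45.42

N is at the origin; NV is horizontal with |NV| = 23.6 and V on the −x side, so V = (-23.60, 0.000). Tangency of A1 to NV means the radius ZV is perpendicular to NV, so Z = V + (0, -8.6) = (-23.60, -8.600). On A1, V sits at bearing 90° from Z; a 105° counterclockwise sweep puts F at bearing 195°, so F = Z + 8.6·(cos 195°, sin 195°) = (-31.91, -10.83). Tangency of A1 to FG means the radius ZF is perpendicular to FG, so FG runs along (−sin 195°, cos 195°); with |FG| = 35.8, G = (-22.64, -45.41). Then |VG| = |G − V| = 45.42.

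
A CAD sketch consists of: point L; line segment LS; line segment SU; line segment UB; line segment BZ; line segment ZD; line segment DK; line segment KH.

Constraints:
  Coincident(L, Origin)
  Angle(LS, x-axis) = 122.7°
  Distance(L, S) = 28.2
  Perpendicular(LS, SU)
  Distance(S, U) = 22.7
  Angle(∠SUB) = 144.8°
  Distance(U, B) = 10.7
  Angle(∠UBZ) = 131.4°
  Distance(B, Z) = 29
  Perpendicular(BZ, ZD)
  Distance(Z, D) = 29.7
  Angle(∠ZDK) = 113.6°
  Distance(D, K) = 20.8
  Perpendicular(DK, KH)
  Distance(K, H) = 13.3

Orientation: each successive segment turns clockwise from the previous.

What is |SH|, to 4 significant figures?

14.92

∠ZDK = 113.6° gives DK at 152.5° from the x-axis; with |DK| = 20.8, K = (-8.795, 3.912). DK ⟂ KH, so KH runs at 62.50°; with |KH| = 13.3, H = (-2.654, 15.71). Then |SH| = |H − S| = 14.92.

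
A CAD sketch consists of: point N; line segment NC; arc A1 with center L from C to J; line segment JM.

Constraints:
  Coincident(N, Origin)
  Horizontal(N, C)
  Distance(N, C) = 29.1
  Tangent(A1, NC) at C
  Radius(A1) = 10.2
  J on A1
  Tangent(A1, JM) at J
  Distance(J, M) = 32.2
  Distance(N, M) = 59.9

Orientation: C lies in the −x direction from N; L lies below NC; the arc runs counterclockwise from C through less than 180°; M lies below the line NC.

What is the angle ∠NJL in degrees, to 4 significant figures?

21.40°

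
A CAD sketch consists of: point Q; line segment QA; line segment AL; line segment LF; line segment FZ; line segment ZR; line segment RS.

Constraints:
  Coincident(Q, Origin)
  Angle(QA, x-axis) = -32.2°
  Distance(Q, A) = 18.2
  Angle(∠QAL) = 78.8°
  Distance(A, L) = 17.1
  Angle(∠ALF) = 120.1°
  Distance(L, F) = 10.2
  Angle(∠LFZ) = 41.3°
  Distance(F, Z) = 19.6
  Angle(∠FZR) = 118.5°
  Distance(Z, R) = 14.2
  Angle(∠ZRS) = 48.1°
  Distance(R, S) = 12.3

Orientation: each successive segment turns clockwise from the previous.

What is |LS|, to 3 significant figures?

7.34

Q is at the origin; QA runs at -32.2° with length 18.2, so A = (15.4, -9.70). ∠QAL = 78.8° gives AL at -133° from the x-axis; with |AL| = 17.1, L = (3.65, -22.1). ∠ALF = 120.1° gives LF at 167° from the x-axis; with |LF| = 10.2, F = (-6.27, -19.8). ∠LFZ = 41.3° gives FZ at 28.0° from the x-axis; with |FZ| = 19.6, Z = (11.0, -10.6). ∠FZR = 118.5° gives ZR at -33.5° from the x-axis; with |ZR| = 14.2, R = (22.9, -18.4). ∠ZRS = 48.1° gives RS at -165° from the x-axis; with |RS| = 12.3, S = (11.0, -21.5). Then |LS| = |S − L| = 7.34.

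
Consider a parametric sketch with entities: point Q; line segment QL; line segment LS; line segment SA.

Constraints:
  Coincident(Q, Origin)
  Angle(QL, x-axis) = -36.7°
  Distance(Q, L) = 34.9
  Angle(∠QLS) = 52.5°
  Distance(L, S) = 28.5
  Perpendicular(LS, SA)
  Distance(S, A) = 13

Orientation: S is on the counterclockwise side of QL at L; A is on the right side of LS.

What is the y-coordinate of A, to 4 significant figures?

7.822

Q is at the origin; QL runs at -36.7° with length 34.9, so L = 34.9·(cos -36.7°, sin -36.7°) = (27.98, -20.86). ∠QLS = 52.5°, so LS runs at -36.7° + (180° − 52.5°) = 90.80° from the x-axis; with |LS| = 28.5, S = L + 28.5·(cos 90.80°, sin 90.80°) = (27.58, 7.640). LS is perpendicular to SA; with |SA| = 13.0 on the right of LS, A = S + 13.0·(0.9999, 0.01396) = (40.58, 7.822). So A.y = 7.822.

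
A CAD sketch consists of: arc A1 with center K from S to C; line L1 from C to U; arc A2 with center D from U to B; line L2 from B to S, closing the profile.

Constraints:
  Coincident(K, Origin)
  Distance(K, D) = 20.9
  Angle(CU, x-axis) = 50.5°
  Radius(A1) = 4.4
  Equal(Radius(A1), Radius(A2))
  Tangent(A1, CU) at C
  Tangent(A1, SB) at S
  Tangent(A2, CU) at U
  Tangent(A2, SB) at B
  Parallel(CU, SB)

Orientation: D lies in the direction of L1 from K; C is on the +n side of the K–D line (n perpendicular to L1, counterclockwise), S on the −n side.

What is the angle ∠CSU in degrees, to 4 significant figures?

67.17°

Tangency of A1 to both parallel lines with radius 4.4 puts C and S at K ± 4.4·n: C = (-3.395, 2.799), S = (3.395, -2.799). Equal radii place U and B the same way about D: U = D + 4.4·n = (9.899, 18.93), B = D − 4.4·n = (16.69, 13.33). Then cos ∠CSU = SC·SU / (|SC||SU|), giving 67.17°.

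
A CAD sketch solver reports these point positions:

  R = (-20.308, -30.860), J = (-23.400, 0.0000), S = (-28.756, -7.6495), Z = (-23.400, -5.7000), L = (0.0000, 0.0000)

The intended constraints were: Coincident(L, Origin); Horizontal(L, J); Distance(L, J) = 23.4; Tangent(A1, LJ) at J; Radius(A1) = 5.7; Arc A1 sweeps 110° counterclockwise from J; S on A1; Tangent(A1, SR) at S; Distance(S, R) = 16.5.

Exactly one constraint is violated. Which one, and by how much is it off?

Distance(S, R) = 16.5 — off by 8.20.

L = (0.00, 0.00) ✓; L.y = 0.00, J.y = 0.00 ✓; |LJ| = 23.40 ✓; ∠(ZJ, JL) = 90.00° ✓; |ZJ| = 5.700 ✓; bearing(Z→S) − bearing(Z→J) = 110.0° ✓; |ZS| = 5.700 ✓; ∠(ZS, SR) = 90.00° ✓; |SR| = 24.70 ✗.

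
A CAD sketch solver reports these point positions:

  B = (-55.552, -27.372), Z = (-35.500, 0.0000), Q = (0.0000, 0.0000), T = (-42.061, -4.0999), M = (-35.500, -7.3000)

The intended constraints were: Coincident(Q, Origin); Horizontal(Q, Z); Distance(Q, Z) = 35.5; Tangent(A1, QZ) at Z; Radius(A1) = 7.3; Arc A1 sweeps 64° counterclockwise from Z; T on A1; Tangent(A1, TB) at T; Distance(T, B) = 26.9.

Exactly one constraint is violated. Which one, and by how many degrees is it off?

Tangent(A1, TB) at T — off by 4.10°.

Q = (0.00, 0.00) ✓; Q.y = 0.00, Z.y = 0.00 ✓; |QZ| = 35.50 ✓; ∠(MZ, ZQ) = 90.00° ✓; |MZ| = 7.300 ✓; bearing(M→T) − bearing(M→Z) = 64.00° ✓; |MT| = 7.300 ✓; ∠(MT, TB) = 94.10° ✗; |TB| = 26.90 ✓.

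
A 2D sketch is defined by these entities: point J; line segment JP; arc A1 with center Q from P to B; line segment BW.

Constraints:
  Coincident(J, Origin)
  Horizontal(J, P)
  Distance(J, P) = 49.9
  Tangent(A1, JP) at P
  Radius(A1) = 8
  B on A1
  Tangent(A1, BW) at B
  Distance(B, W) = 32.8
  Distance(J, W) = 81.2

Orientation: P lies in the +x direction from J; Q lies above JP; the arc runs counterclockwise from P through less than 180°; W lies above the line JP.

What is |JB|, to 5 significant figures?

56.524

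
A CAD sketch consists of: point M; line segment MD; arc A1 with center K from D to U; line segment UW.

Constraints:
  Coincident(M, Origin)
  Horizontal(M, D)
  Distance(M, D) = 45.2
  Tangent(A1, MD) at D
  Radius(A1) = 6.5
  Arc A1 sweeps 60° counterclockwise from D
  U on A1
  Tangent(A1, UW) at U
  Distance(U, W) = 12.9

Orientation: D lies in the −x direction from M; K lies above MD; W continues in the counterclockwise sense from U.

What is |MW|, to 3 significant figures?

36.1

M is at the origin; M and D share the same y with |MD| = 45.2 and D on the −x side, so D = (-45.2, 0.00). Tangency of A1 to MD means the radius KD is perpendicular to MD, so K = D + (0, 6.5) = (-45.2, 6.50). On A1, D sits at bearing -90° from K; a 60° counterclockwise sweep puts U at bearing -30°, so U = K + 6.5·(cos -30°, sin -30°) = (-39.6, 3.25). Tangency of A1 to UW means the radius KU is perpendicular to UW, so UW runs along (−sin -30°, cos -30°); with |UW| = 12.9, W = (-33.1, 14.4). Then |MW| = |W − M| = 36.1.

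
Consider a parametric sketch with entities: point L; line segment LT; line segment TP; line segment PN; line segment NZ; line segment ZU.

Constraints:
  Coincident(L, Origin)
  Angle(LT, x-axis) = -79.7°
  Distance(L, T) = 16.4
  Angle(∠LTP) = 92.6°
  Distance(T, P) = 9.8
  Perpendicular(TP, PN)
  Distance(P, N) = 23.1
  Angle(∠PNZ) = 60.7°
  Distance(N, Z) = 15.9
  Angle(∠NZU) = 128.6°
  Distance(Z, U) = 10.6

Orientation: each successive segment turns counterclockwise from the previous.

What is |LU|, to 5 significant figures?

12.577

L is at the origin; LT runs at -79.7° with length 16.4, so T = (2.9324, -16.136). ∠LTP = 92.6° gives TP at 7.7000° from the x-axis; with |TP| = 9.8, P = (12.644, -14.823). TP is perpendicular to PN, so PN runs at 97.700°; with |PN| = 23.1, N = (9.5489, 8.0691). ∠PNZ = 60.7° gives NZ at -143.00° from the x-axis; with |NZ| = 15.9, Z = (-3.1494, -1.4998). ∠NZU = 128.6° gives ZU at -91.600° from the x-axis; with |ZU| = 10.6, U = (-3.4454, -12.096). Then |LU| = |U − L| = 12.577.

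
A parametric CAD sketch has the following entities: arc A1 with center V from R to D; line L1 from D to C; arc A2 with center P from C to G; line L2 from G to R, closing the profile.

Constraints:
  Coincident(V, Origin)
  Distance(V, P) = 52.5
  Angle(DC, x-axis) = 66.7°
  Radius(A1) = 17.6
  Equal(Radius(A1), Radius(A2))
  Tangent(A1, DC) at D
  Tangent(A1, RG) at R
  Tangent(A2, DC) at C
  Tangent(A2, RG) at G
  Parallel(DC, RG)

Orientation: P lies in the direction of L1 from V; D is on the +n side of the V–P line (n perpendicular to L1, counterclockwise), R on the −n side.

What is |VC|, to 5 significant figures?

55.372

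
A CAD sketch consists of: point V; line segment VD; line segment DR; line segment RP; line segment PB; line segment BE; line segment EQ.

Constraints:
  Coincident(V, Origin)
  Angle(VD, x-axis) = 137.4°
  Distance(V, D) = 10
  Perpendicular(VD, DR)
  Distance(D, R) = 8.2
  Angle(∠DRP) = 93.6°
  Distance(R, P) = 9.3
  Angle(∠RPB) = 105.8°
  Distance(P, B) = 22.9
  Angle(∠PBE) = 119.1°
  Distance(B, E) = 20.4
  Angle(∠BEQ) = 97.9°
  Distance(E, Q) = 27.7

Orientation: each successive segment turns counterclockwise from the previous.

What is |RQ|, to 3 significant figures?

28.8

∠PBE = 119.1° gives BE at 88.9° from the x-axis; with |BE| = 20.4, E = (14.1, 25.2). ∠BEQ = 97.9° gives EQ at 171° from the x-axis; with |EQ| = 27.7, Q = (-13.2, 29.5). Then |RQ| = |Q − R| = 28.8.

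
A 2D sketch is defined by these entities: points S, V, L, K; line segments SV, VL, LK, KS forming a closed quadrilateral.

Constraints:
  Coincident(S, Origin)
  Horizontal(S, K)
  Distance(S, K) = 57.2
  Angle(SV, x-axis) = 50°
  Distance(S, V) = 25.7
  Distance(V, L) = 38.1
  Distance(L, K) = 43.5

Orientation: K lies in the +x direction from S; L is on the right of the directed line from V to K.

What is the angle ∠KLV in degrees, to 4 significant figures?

66.88°

Checks: |VL| = 38.10 ✓; |LK| = 43.50 ✓.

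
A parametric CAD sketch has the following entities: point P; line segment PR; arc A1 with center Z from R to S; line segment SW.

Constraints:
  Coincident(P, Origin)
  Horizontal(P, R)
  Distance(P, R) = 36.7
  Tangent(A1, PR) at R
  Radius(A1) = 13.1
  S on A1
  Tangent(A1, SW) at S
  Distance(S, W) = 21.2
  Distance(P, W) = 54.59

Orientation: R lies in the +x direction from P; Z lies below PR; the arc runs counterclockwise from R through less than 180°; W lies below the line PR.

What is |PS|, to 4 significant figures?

33.75

P is at the origin; PR is horizontal with |PR| = 36.7 and R on the +x side, so R = (36.70, 0.000). The tangent condition forces ZR to be normal to PR, so Z = R + (0, -13.1) = (36.70, -13.10). Since ZS ⟂ SW (tangency), |ZW| = √(13.1² + 21.2²) = 24.92 regardless of where S sits on A1. So W lies on both circle(P, 54.59) and circle(Z, 24.92); the below-PR intersection is W = (39.30, -37.88). S is the foot of the tangent from W: S = (26.34, -21.11).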